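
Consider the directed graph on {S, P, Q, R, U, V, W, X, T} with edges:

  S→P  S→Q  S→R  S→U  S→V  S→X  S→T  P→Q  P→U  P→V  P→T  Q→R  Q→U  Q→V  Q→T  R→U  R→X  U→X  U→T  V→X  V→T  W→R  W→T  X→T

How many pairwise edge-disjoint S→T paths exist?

Assign every edge capacity 1; by Menger, the answer equals the max flow.
Path S→T (+1); total 1.
Path S→P→T (+1); total 2.
Path S→Q→T (+1); total 3.
Path S→U→T (+1); total 4.
Path S→V→T (+1); total 5.
Path S→X→T (+1); total 6.
No residual S→T path; max flow = 6.
Certifying cut of size 6: {S→P, S→Q, S→T, S→V, U→T, X→T}.

6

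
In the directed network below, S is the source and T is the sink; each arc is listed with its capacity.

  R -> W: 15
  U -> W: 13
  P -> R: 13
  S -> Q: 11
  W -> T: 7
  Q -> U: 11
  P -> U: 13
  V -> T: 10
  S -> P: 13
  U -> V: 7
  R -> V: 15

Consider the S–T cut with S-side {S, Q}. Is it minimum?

No — its capacity is 24, but the minimum cut has capacity 17.

Given cut capacity: 13 + 11 = 24.
Augment S→P→R→V→T: bottleneck 10, flow now 10.
Augment S→P→R→W→T: bottleneck 3, flow now 13.
Augment S→Q→U→W→T: bottleneck 4, flow now 17.
No augmenting path remains; maximum flow = 17.
In the residual graph, reachable from S: {S, P, Q, R, U, V, W}.
Min-cut edges: V→T (10), W→T (7); capacity 10 + 7 = 17.
Cut capacity 24 exceeds the max flow 17, so it is not minimum.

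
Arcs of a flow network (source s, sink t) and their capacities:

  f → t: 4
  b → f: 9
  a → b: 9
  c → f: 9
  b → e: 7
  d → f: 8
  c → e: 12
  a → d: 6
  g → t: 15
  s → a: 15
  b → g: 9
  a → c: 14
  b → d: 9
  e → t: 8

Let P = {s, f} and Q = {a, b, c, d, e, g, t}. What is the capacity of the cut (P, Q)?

Edges leaving {s, f}: s→a (15), f→t (4).
Cut capacity = 15 + 4 = 19.

19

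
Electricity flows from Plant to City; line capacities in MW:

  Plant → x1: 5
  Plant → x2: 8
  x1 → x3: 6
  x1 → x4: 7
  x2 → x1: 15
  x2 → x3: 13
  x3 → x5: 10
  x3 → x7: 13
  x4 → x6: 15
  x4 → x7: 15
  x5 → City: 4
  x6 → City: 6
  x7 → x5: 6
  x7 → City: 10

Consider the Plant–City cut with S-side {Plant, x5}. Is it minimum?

No — its capacity is 17, but the minimum cut has capacity 13.

Given cut capacity: 5 + 8 + 4 = 17.
Augment Plant→x1→x3→x5→City: bottleneck 4, flow now 4.
Augment Plant→x1→x3→x7→City: bottleneck 1, flow now 5.
Augment Plant→x2→x3→x7→City: bottleneck 8, flow now 13.
No augmenting path remains; maximum flow = 13.
In the residual graph, reachable from Plant: {Plant}.
Min-cut edges: Plant→x1 (5), Plant→x2 (8); capacity 5 + 8 = 13.
Cut capacity 17 exceeds the max flow 13, so it is not minimum.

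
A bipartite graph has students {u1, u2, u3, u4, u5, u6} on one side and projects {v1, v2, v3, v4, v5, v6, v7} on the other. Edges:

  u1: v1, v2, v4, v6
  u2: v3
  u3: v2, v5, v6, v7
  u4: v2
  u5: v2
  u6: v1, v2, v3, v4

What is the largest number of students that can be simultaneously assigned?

5

Unit-capacity flow: source→left, listed edges, right→sink; max matching = max flow.
Augmenting path u1→v1 (+1); matched 1.
Augmenting path u2→v3 (+1); matched 2.
Augmenting path u3→v2 (+1); matched 3.
Augmenting path u6→v4 (+1); matched 4.
Augmenting path u4→v2→u3→v5 (+1); matched 5.
No augmenting path remains; maximum matching = 5.
König certificate: {u1, u2, u3, u6, v2} is a vertex cover of size 5 (every listed pair touches it), so no matching can be larger.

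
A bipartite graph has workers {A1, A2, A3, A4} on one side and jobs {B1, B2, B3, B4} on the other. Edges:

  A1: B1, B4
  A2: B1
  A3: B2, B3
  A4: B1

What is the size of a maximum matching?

Unit-capacity flow: source→left, listed edges, right→sink; max matching = max flow.
Augmenting path A1→B1 (+1); matched 1.
Augmenting path A3→B2 (+1); matched 2.
Augmenting path A2→B1→A1→B4 (+1); matched 3.
No augmenting path remains; maximum matching = 3.
König certificate: {A1, A3, B1} is a vertex cover of size 3 (every listed pair touches it), so no matching can be larger.

3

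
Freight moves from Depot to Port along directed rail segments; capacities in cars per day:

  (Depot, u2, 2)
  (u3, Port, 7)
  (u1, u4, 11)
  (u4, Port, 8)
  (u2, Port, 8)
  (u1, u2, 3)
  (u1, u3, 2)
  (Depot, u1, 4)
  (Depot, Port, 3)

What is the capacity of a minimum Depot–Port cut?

9

Augment Depot→Port: bottleneck 3, flow now 3.
Augment Depot→u2→Port: bottleneck 2, flow now 5.
Augment Depot→u1→u2→Port: bottleneck 3, flow now 8.
Augment Depot→u1→u3→Port: bottleneck 1, flow now 9.
No augmenting path remains; maximum flow = 9.
By max-flow min-cut, the minimum cut capacity equals the max flow.
In the residual graph, reachable from Depot: {Depot}.
Min-cut edges: Depot→u1 (4), Depot→u2 (2), Depot→Port (3); capacity 4 + 2 + 3 = 9.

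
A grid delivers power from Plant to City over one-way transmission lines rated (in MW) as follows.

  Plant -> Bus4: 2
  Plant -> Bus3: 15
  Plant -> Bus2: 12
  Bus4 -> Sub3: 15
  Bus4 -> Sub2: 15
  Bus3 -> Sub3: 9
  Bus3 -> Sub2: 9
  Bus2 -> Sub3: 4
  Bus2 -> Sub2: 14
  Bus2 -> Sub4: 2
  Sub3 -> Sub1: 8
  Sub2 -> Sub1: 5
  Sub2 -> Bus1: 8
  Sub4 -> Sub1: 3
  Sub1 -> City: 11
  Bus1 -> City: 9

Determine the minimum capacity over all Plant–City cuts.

19

Augment Plant→Bus4→Sub3→Sub1→City: bottleneck 2, flow now 2.
Augment Plant→Bus3→Sub3→Sub1→City: bottleneck 6, flow now 8.
Augment Plant→Bus3→Sub2→Sub1→City: bottleneck 3, flow now 11.
Augment Plant→Bus3→Sub2→Bus1→City: bottleneck 6, flow now 17.
Augment Plant→Bus2→Sub2→Bus1→City: bottleneck 2, flow now 19.
No augmenting path remains; maximum flow = 19.
By max-flow min-cut, the minimum cut capacity equals the max flow.
In the residual graph, reachable from Plant: {Plant, Bus4, Bus3, Bus2, Sub3, Sub2, Sub4, Sub1}.
Min-cut edges: Sub2→Bus1 (8), Sub1→City (11); capacity 8 + 11 = 19.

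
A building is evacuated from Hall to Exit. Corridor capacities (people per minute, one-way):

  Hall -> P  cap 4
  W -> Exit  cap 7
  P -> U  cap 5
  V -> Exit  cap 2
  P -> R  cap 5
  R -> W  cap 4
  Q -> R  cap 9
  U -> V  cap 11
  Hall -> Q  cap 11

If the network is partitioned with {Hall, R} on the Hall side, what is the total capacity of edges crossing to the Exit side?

Edges leaving {Hall, R}: Hall→P (4), Hall→Q (11), R→W (4).
Cut capacity = 4 + 11 + 4 = 19.

19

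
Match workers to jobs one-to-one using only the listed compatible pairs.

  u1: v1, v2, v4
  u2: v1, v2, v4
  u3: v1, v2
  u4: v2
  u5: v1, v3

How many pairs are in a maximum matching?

4

Unit-capacity flow: source→left, listed edges, right→sink; max matching = max flow.
Augmenting path u1→v1 (+1); matched 1.
Augmenting path u2→v2 (+1); matched 2.
Augmenting path u5→v3 (+1); matched 3.
Augmenting path u3→v1→u1→v4 (+1); matched 4.
No augmenting path remains; maximum matching = 4.
König certificate: {u5, v1, v2, v4} is a vertex cover of size 4 (every listed pair touches it), so no matching can be larger.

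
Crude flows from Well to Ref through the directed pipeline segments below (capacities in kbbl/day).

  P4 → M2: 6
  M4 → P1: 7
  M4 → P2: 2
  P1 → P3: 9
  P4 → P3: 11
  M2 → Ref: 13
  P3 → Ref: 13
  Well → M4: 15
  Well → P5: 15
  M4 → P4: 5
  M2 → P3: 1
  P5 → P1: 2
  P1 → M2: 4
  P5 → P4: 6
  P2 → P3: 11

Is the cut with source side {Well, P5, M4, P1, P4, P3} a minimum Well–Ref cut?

No — its capacity is 25, but the minimum cut has capacity 22.

Given cut capacity: 2 + 4 + 6 + 13 = 25.
Augment Well→P5→P1→P3→Ref: bottleneck 2, flow now 2.
Augment Well→P5→P4→P3→Ref: bottleneck 6, flow now 8.
Augment Well→M4→P1→P3→Ref: bottleneck 5, flow now 13.
Augment Well→M4→P1→M2→Ref: bottleneck 2, flow now 15.
Augment Well→M4→P4→M2→Ref: bottleneck 5, flow now 20.
Augment Well→M4→P2→P3→P1→M2→Ref: bottleneck 2, flow now 22. (uses reverse residual edge)
No augmenting path remains; maximum flow = 22.
In the residual graph, reachable from Well: {Well, P5, M4}.
Min-cut edges: P5→P1 (2), P5→P4 (6), M4→P1 (7), M4→P2 (2), M4→P4 (5); capacity 2 + 6 + 7 + 2 + 5 = 22.
Cut capacity 25 exceeds the max flow 22, so it is not minimum.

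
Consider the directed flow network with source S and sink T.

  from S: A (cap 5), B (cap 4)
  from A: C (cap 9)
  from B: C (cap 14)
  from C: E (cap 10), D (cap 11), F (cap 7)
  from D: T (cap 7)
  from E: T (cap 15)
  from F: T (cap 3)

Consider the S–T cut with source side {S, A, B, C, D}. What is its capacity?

Edges leaving {S, A, B, C, D}: C→E (10), C→F (7), D→T (7).
Cut capacity = 10 + 7 + 7 = 24.

24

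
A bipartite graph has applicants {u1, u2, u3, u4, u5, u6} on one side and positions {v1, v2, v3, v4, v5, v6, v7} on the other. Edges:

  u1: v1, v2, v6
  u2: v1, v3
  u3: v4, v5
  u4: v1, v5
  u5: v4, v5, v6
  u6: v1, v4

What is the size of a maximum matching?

Unit-capacity flow: source→left, listed edges, right→sink; max matching = max flow.
Augmenting path u1→v1 (+1); matched 1.
Augmenting path u2→v3 (+1); matched 2.
Augmenting path u3→v4 (+1); matched 3.
Augmenting path u4→v5 (+1); matched 4.
Augmenting path u5→v6 (+1); matched 5.
Augmenting path u6→v1→u1→v2 (+1); matched 6.
No augmenting path remains; maximum matching = 6.
König certificate: {u1, u2, u3, u4, u5, u6} is a vertex cover of size 6 (every listed pair touches it), so no matching can be larger.

6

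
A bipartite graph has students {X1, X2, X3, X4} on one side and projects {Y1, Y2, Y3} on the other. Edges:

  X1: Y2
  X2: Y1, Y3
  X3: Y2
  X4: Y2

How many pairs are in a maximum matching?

Unit-capacity flow: source→left, listed edges, right→sink; max matching = max flow.
Augmenting path X1→Y2 (+1); matched 1.
Augmenting path X2→Y1 (+1); matched 2.
No augmenting path remains; maximum matching = 2.
König certificate: {X2, Y2} is a vertex cover of size 2 (every listed pair touches it), so no matching can be larger.

2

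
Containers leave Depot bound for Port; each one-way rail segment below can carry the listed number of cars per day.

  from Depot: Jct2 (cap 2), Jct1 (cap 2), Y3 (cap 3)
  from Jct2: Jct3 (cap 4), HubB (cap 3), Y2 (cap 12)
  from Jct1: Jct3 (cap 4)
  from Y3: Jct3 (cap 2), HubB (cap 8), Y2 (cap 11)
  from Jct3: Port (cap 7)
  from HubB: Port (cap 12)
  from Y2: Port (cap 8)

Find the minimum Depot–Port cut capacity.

7

Augment Depot→Jct2→Jct3→Port: bottleneck 2, flow now 2.
Augment Depot→Jct1→Jct3→Port: bottleneck 2, flow now 4.
Augment Depot→Y3→Jct3→Port: bottleneck 2, flow now 6.
Augment Depot→Y3→HubB→Port: bottleneck 1, flow now 7.
No augmenting path remains; maximum flow = 7.
By max-flow min-cut, the minimum cut capacity equals the max flow.
In the residual graph, reachable from Depot: {Depot}.
Min-cut edges: Depot→Jct2 (2), Depot→Jct1 (2), Depot→Y3 (3); capacity 2 + 2 + 3 = 7.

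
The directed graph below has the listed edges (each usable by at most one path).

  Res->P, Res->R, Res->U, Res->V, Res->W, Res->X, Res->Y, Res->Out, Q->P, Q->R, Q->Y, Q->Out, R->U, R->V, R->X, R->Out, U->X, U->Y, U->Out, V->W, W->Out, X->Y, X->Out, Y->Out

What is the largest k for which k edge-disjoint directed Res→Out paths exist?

6

Assign every edge capacity 1; by Menger, the answer equals the max flow.
Path Res→Out (+1); total 1.
Path Res→R→Out (+1); total 2.
Path Res→U→Out (+1); total 3.
Path Res→W→Out (+1); total 4.
Path Res→X→Out (+1); total 5.
Path Res→Y→Out (+1); total 6.
No residual Res→Out path; max flow = 6.
Certifying cut of size 6: {Res→Out, Res→R, Res→U, Res→X, Res→Y, W→Out}.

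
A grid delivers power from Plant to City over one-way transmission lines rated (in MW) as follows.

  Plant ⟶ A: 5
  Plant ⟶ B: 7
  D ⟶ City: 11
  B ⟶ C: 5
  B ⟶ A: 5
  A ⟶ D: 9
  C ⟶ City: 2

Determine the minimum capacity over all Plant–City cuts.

Augment Plant→A→D→City: bottleneck 5, flow now 5.
Augment Plant→B→C→City: bottleneck 2, flow now 7.
Augment Plant→B→A→D→City: bottleneck 4, flow now 11.
No augmenting path remains; maximum flow = 11.
By max-flow min-cut, the minimum cut capacity equals the max flow.
In the residual graph, reachable from Plant: {Plant, A, B, C}.
Min-cut edges: A→D (9), C→City (2); capacity 9 + 2 = 11.

11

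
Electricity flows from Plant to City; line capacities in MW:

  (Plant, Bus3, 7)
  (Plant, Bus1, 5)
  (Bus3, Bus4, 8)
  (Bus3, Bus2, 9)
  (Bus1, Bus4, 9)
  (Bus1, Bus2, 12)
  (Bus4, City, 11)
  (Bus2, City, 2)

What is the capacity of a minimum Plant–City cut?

Augment Plant→Bus3→Bus4→City: bottleneck 7, flow now 7.
Augment Plant→Bus1→Bus4→City: bottleneck 4, flow now 11.
Augment Plant→Bus1→Bus2→City: bottleneck 1, flow now 12.
No augmenting path remains; maximum flow = 12.
By max-flow min-cut, the minimum cut capacity equals the max flow.
In the residual graph, reachable from Plant: {Plant}.
Min-cut edges: Plant→Bus3 (7), Plant→Bus1 (5); capacity 7 + 5 = 12.

12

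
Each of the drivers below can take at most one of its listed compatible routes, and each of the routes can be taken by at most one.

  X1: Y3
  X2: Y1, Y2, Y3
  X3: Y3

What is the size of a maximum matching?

2

Unit-capacity flow: source→left, listed edges, right→sink; max matching = max flow.
Augmenting path X1→Y3 (+1); matched 1.
Augmenting path X2→Y1 (+1); matched 2.
No augmenting path remains; maximum matching = 2.
König certificate: {X2, Y3} is a vertex cover of size 2 (every listed pair touches it), so no matching can be larger.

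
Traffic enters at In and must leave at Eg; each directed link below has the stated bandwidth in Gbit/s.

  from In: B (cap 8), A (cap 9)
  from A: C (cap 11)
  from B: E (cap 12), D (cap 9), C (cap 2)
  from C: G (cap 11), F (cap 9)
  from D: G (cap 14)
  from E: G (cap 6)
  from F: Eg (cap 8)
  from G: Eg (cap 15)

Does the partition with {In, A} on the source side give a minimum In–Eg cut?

No — its capacity is 19, but the minimum cut has capacity 17.

Given cut capacity: 8 + 11 = 19.
Augment In→A→C→F→Eg: bottleneck 8, flow now 8.
Augment In→A→C→G→Eg: bottleneck 1, flow now 9.
Augment In→B→C→G→Eg: bottleneck 2, flow now 11.
Augment In→B→D→G→Eg: bottleneck 6, flow now 17.
No augmenting path remains; maximum flow = 17.
In the residual graph, reachable from In: {In}.
Min-cut edges: In→A (9), In→B (8); capacity 9 + 8 = 17.
Cut capacity 19 exceeds the max flow 17, so it is not minimum.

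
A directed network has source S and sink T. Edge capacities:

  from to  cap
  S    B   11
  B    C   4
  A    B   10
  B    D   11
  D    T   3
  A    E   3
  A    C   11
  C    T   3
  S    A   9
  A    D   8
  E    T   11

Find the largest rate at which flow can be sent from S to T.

Augment S→A→C→T: bottleneck 3, flow now 3.
Augment S→A→D→T: bottleneck 3, flow now 6.
Augment S→A→E→T: bottleneck 3, flow now 9.
No augmenting path remains; maximum flow = 9.
In the residual graph, reachable from S: {S, A, B, C, D}.
Min-cut edges: A→E (3), C→T (3), D→T (3); capacity 3 + 3 + 3 = 9.
This cut is saturated, so no flow can exceed 9.

9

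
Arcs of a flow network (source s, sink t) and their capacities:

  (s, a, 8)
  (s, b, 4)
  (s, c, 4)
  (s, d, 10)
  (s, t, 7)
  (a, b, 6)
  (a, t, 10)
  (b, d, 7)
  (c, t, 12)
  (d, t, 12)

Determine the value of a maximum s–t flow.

31

Augment s→t: bottleneck 7, flow now 7.
Augment s→a→t: bottleneck 8, flow now 15.
Augment s→c→t: bottleneck 4, flow now 19.
Augment s→d→t: bottleneck 10, flow now 29.
Augment s→b→d→t: bottleneck 2, flow now 31.
No augmenting path remains; maximum flow = 31.
In the residual graph, reachable from s: {s, b, d}.
Min-cut edges: s→a (8), s→c (4), s→t (7), d→t (12); capacity 8 + 4 + 7 + 12 = 31.
This cut is saturated, so no flow can exceed 31.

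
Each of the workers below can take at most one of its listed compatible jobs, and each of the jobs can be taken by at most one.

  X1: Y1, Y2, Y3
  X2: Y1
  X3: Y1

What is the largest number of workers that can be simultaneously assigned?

2

Unit-capacity flow: source→left, listed edges, right→sink; max matching = max flow.
Augmenting path X1→Y1 (+1); matched 1.
Augmenting path X2→Y1→X1→Y2 (+1); matched 2.
No augmenting path remains; maximum matching = 2.
König certificate: {X1, Y1} is a vertex cover of size 2 (every listed pair touches it), so no matching can be larger.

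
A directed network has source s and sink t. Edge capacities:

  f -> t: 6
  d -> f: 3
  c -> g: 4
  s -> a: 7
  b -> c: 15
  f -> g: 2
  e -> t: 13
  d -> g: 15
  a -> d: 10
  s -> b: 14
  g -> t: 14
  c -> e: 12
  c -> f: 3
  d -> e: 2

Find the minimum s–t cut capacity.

Augment s→a→d→e→t: bottleneck 2, flow now 2.
Augment s→a→d→f→t: bottleneck 3, flow now 5.
Augment s→a→d→g→t: bottleneck 2, flow now 7.
Augment s→b→c→e→t: bottleneck 11, flow now 18.
Augment s→b→c→f→t: bottleneck 3, flow now 21.
No augmenting path remains; maximum flow = 21.
By max-flow min-cut, the minimum cut capacity equals the max flow.
In the residual graph, reachable from s: {s}.
Min-cut edges: s→a (7), s→b (14); capacity 7 + 14 = 21.

21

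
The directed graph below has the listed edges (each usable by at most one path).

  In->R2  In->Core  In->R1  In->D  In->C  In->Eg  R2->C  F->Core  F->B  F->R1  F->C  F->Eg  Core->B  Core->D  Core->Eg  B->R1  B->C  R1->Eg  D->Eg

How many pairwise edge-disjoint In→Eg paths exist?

Assign every edge capacity 1; by Menger, the answer equals the max flow.
Path In→Eg (+1); total 1.
Path In→Core→Eg (+1); total 2.
Path In→R1→Eg (+1); total 3.
Path In→D→Eg (+1); total 4.
No residual In→Eg path; max flow = 4.
Certifying cut of size 4: {In→Core, In→D, In→Eg, In→R1}.

4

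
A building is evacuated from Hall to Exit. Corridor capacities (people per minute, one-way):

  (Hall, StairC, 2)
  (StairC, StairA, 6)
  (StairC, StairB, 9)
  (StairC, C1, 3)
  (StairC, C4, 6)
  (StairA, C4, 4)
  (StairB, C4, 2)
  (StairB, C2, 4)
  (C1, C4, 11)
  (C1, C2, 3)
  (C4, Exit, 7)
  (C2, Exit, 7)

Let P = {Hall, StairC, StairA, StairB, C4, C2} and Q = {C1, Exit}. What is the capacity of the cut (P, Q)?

17

Edges leaving {Hall, StairC, StairA, StairB, C4, C2}: StairC→C1 (3), C4→Exit (7), C2→Exit (7).
Cut capacity = 3 + 7 + 7 = 17.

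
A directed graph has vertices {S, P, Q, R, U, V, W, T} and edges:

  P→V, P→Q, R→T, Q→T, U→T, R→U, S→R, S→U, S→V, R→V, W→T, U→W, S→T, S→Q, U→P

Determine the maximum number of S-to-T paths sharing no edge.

4

Assign every edge capacity 1; by Menger, the answer equals the max flow.
Path S→T (+1); total 1.
Path S→Q→T (+1); total 2.
Path S→R→T (+1); total 3.
Path S→U→T (+1); total 4.
No residual S→T path; max flow = 4.
Certifying cut of size 4: {S→Q, S→R, S→T, S→U}.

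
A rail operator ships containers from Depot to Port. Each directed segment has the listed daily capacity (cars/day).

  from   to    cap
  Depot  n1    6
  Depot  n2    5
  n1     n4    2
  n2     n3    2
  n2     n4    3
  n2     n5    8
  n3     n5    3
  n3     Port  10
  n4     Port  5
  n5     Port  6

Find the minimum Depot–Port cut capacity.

7

Augment Depot→n1→n4→Port: bottleneck 2, flow now 2.
Augment Depot→n2→n3→Port: bottleneck 2, flow now 4.
Augment Depot→n2→n4→Port: bottleneck 3, flow now 7.
No augmenting path remains; maximum flow = 7.
By max-flow min-cut, the minimum cut capacity equals the max flow.
In the residual graph, reachable from Depot: {Depot, n1}.
Min-cut edges: Depot→n2 (5), n1→n4 (2); capacity 5 + 2 = 7.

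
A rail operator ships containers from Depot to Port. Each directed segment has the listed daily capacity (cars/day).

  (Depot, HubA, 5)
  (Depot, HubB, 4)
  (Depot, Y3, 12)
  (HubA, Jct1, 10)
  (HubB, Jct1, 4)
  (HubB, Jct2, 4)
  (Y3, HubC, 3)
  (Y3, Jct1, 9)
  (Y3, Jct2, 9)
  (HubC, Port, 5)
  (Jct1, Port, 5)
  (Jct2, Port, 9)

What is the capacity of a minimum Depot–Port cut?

17

Augment Depot→HubA→Jct1→Port: bottleneck 5, flow now 5.
Augment Depot→HubB→Jct2→Port: bottleneck 4, flow now 9.
Augment Depot→Y3→HubC→Port: bottleneck 3, flow now 12.
Augment Depot→Y3→Jct2→Port: bottleneck 5, flow now 17.
No augmenting path remains; maximum flow = 17.
By max-flow min-cut, the minimum cut capacity equals the max flow.
In the residual graph, reachable from Depot: {Depot, HubA, HubB, Y3, Jct1, Jct2}.
Min-cut edges: Y3→HubC (3), Jct1→Port (5), Jct2→Port (9); capacity 3 + 5 + 9 = 17.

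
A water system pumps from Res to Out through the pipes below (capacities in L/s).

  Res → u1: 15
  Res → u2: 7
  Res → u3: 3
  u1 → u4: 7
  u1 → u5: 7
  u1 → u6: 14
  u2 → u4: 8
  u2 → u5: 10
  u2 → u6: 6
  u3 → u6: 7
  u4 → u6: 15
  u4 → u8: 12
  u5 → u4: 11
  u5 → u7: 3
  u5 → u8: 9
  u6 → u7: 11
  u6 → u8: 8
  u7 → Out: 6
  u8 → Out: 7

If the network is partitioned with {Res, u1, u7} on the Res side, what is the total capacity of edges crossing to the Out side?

Edges leaving {Res, u1, u7}: Res→u2 (7), Res→u3 (3), u1→u4 (7), u1→u5 (7), u1→u6 (14), u7→Out (6).
Cut capacity = 7 + 3 + 7 + 7 + 14 + 6 = 44.

44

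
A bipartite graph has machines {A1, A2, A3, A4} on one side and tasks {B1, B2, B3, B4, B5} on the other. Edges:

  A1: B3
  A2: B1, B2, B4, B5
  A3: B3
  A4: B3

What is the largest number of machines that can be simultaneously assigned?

2

Unit-capacity flow: source→left, listed edges, right→sink; max matching = max flow.
Augmenting path A1→B3 (+1); matched 1.
Augmenting path A2→B1 (+1); matched 2.
No augmenting path remains; maximum matching = 2.
König certificate: {A2, B3} is a vertex cover of size 2 (every listed pair touches it), so no matching can be larger.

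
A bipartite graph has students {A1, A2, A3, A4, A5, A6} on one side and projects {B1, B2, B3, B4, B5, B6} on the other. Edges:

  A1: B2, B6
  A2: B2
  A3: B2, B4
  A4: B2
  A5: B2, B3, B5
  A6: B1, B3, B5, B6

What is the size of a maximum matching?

Unit-capacity flow: source→left, listed edges, right→sink; max matching = max flow.
Augmenting path A1→B2 (+1); matched 1.
Augmenting path A3→B4 (+1); matched 2.
Augmenting path A5→B3 (+1); matched 3.
Augmenting path A6→B1 (+1); matched 4.
Augmenting path A2→B2→A1→B6 (+1); matched 5.
No augmenting path remains; maximum matching = 5.
König certificate: {A1, A3, A5, A6, B2} is a vertex cover of size 5 (every listed pair touches it), so no matching can be larger.

5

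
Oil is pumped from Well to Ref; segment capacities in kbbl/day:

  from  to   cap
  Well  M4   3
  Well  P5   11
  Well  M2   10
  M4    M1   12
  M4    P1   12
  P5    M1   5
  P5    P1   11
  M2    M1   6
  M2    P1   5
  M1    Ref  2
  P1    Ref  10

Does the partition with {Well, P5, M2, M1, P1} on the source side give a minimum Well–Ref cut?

Given cut capacity: 3 + 2 + 10 = 15.
Augment Well→M4→M1→Ref: bottleneck 2, flow now 2.
Augment Well→M4→P1→Ref: bottleneck 1, flow now 3.
Augment Well→P5→P1→Ref: bottleneck 9, flow now 12.
No augmenting path remains; maximum flow = 12.
In the residual graph, reachable from Well: {Well, M4, P5, M2, M1, P1}.
Min-cut edges: M1→Ref (2), P1→Ref (10); capacity 2 + 10 = 12.
Cut capacity 15 exceeds the max flow 12, so it is not minimum.

No — its capacity is 15, but the minimum cut has capacity 12.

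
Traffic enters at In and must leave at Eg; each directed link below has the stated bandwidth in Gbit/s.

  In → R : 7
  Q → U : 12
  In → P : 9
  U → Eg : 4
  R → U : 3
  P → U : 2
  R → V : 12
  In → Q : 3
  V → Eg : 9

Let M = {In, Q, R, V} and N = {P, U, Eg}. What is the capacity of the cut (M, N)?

33

Edges leaving {In, Q, R, V}: In→P (9), Q→U (12), R→U (3), V→Eg (9).
Cut capacity = 9 + 12 + 3 + 9 = 33.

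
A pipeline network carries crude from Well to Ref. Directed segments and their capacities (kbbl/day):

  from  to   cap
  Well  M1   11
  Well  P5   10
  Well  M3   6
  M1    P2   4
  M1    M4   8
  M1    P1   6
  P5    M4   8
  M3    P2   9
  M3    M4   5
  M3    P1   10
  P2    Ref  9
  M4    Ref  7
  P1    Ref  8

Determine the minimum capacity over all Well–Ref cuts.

Augment Well→M1→P2→Ref: bottleneck 4, flow now 4.
Augment Well→M1→M4→Ref: bottleneck 7, flow now 11.
Augment Well→M3→P2→Ref: bottleneck 5, flow now 16.
Augment Well→M3→P1→Ref: bottleneck 1, flow now 17.
Augment Well→P5→M4→M1→P1→Ref: bottleneck 6, flow now 23. (uses reverse residual edge)
No augmenting path remains; maximum flow = 23.
By max-flow min-cut, the minimum cut capacity equals the max flow.
In the residual graph, reachable from Well: {Well, M1, P5, M4}.
Min-cut edges: Well→M3 (6), M1→P2 (4), M1→P1 (6), M4→Ref (7); capacity 6 + 4 + 6 + 7 = 23.

23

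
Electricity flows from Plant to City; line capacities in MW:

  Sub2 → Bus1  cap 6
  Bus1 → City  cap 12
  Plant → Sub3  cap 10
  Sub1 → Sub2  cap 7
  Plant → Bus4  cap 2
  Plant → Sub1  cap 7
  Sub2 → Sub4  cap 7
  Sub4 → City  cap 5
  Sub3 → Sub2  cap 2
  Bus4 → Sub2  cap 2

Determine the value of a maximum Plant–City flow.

11

Augment Plant→Bus4→Sub2→Bus1→City: bottleneck 2, flow now 2.
Augment Plant→Sub3→Sub2→Bus1→City: bottleneck 2, flow now 4.
Augment Plant→Sub1→Sub2→Bus1→City: bottleneck 2, flow now 6.
Augment Plant→Sub1→Sub2→Sub4→City: bottleneck 5, flow now 11.
No augmenting path remains; maximum flow = 11.
In the residual graph, reachable from Plant: {Plant, Sub3}.
Min-cut edges: Plant→Bus4 (2), Plant→Sub1 (7), Sub3→Sub2 (2); capacity 2 + 7 + 2 = 11.
This cut is saturated, so no flow can exceed 11.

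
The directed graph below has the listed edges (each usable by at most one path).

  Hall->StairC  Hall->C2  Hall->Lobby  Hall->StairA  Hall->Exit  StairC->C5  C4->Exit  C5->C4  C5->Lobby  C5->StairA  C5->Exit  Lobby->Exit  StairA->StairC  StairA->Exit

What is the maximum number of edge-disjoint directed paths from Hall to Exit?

Assign every edge capacity 1; by Menger, the answer equals the max flow.
Path Hall→Exit (+1); total 1.
Path Hall→Lobby→Exit (+1); total 2.
Path Hall→StairA→Exit (+1); total 3.
Path Hall→StairC→C5→Exit (+1); total 4.
No residual Hall→Exit path; max flow = 4.
Certifying cut of size 4: {Hall→Exit, Hall→Lobby, Hall→StairA, Hall→StairC}.

4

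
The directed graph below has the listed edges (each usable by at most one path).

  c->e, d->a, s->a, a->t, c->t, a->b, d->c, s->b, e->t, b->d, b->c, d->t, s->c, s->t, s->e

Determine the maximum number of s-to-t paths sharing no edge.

Assign every edge capacity 1; by Menger, the answer equals the max flow.
Path s→t (+1); total 1.
Path s→a→t (+1); total 2.
Path s→c→t (+1); total 3.
Path s→e→t (+1); total 4.
Path s→b→d→t (+1); total 5.
No residual s→t path; max flow = 5.
Certifying cut of size 5: {s→a, s→b, s→c, s→e, s→t}.

5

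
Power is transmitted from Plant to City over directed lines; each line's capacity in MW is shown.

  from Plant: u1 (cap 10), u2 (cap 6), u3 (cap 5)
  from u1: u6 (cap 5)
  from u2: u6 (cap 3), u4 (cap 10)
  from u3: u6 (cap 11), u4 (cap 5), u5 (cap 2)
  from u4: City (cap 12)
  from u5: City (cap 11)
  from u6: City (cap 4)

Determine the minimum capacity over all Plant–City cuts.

Augment Plant→u1→u6→City: bottleneck 4, flow now 4.
Augment Plant→u2→u4→City: bottleneck 6, flow now 10.
Augment Plant→u3→u4→City: bottleneck 5, flow now 15.
No augmenting path remains; maximum flow = 15.
By max-flow min-cut, the minimum cut capacity equals the max flow.
In the residual graph, reachable from Plant: {Plant, u1, u6}.
Min-cut edges: Plant→u2 (6), Plant→u3 (5), u6→City (4); capacity 6 + 5 + 4 = 15.

15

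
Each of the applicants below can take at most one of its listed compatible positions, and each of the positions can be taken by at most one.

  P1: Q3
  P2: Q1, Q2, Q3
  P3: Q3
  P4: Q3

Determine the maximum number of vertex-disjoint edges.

Unit-capacity flow: source→left, listed edges, right→sink; max matching = max flow.
Augmenting path P1→Q3 (+1); matched 1.
Augmenting path P2→Q1 (+1); matched 2.
No augmenting path remains; maximum matching = 2.
König certificate: {P2, Q3} is a vertex cover of size 2 (every listed pair touches it), so no matching can be larger.

2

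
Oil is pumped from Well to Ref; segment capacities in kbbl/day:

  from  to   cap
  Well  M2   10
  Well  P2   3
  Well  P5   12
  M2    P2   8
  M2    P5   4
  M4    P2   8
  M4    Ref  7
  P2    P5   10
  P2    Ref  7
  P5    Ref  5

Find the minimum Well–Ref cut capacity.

12

Augment Well→P2→Ref: bottleneck 3, flow now 3.
Augment Well→P5→Ref: bottleneck 5, flow now 8.
Augment Well→M2→P2→Ref: bottleneck 4, flow now 12.
No augmenting path remains; maximum flow = 12.
By max-flow min-cut, the minimum cut capacity equals the max flow.
In the residual graph, reachable from Well: {Well, M2, P2, P5}.
Min-cut edges: P2→Ref (7), P5→Ref (5); capacity 7 + 5 = 12.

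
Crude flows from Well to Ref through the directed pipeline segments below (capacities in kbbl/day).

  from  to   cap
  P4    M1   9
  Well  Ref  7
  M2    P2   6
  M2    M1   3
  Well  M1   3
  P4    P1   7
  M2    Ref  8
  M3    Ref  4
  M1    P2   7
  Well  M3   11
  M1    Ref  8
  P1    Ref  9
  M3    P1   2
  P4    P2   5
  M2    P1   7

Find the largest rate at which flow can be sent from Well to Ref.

16

Augment Well→Ref: bottleneck 7, flow now 7.
Augment Well→M3→Ref: bottleneck 4, flow now 11.
Augment Well→M1→Ref: bottleneck 3, flow now 14.
Augment Well→M3→P1→Ref: bottleneck 2, flow now 16.
No augmenting path remains; maximum flow = 16.
In the residual graph, reachable from Well: {Well, M3}.
Min-cut edges: Well→M1 (3), Well→Ref (7), M3→P1 (2), M3→Ref (4); capacity 3 + 7 + 2 + 4 = 16.
This cut is saturated, so no flow can exceed 16.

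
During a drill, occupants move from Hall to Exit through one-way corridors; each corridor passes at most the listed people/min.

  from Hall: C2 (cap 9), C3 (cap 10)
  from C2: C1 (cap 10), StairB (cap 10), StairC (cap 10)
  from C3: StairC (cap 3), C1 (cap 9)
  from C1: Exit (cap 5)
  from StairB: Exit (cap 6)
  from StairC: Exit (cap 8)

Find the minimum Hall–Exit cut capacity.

Augment Hall→C2→C1→Exit: bottleneck 5, flow now 5.
Augment Hall→C2→StairB→Exit: bottleneck 4, flow now 9.
Augment Hall→C3→StairC→Exit: bottleneck 3, flow now 12.
Augment Hall→C3→C1→C2→StairB→Exit: bottleneck 2, flow now 14. (uses reverse residual edge)
Augment Hall→C3→C1→C2→StairC→Exit: bottleneck 3, flow now 17. (uses reverse residual edge)
No augmenting path remains; maximum flow = 17.
By max-flow min-cut, the minimum cut capacity equals the max flow.
In the residual graph, reachable from Hall: {Hall, C3, C1}.
Min-cut edges: Hall→C2 (9), C3→StairC (3), C1→Exit (5); capacity 9 + 3 + 5 = 17.

17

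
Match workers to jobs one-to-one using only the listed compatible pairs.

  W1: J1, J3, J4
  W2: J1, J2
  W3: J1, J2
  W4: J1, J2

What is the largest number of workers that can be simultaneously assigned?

Unit-capacity flow: source→left, listed edges, right→sink; max matching = max flow.
Augmenting path W1→J1 (+1); matched 1.
Augmenting path W2→J2 (+1); matched 2.
Augmenting path W3→J1→W1→J3 (+1); matched 3.
No augmenting path remains; maximum matching = 3.
König certificate: {W1, J1, J2} is a vertex cover of size 3 (every listed pair touches it), so no matching can be larger.

3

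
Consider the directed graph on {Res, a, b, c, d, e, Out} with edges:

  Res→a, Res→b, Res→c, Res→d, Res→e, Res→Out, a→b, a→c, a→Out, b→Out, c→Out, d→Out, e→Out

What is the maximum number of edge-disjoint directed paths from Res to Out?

6

Assign every edge capacity 1; by Menger, the answer equals the max flow.
Path Res→Out (+1); total 1.
Path Res→a→Out (+1); total 2.
Path Res→b→Out (+1); total 3.
Path Res→c→Out (+1); total 4.
Path Res→d→Out (+1); total 5.
Path Res→e→Out (+1); total 6.
No residual Res→Out path; max flow = 6.
Certifying cut of size 6: {Res→Out, Res→a, Res→b, Res→c, Res→d, Res→e}.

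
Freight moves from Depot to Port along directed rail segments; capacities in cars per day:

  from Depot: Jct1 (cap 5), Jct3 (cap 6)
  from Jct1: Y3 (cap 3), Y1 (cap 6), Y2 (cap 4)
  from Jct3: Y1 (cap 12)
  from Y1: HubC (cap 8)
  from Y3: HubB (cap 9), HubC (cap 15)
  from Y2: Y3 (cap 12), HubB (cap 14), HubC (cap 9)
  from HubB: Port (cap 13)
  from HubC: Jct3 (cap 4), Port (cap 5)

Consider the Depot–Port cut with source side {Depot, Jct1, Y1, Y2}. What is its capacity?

Edges leaving {Depot, Jct1, Y1, Y2}: Depot→Jct3 (6), Jct1→Y3 (3), Y1→HubC (8), Y2→Y3 (12), Y2→HubB (14), Y2→HubC (9).
Cut capacity = 6 + 3 + 8 + 12 + 14 + 9 = 52.

52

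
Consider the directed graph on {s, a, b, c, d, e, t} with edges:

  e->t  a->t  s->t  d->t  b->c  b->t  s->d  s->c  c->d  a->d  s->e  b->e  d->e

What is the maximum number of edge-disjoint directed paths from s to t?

3

Assign every edge capacity 1; by Menger, the answer equals the max flow.
Path s→t (+1); total 1.
Path s→d→t (+1); total 2.
Path s→e→t (+1); total 3.
No residual s→t path; max flow = 3.
Certifying cut of size 3: {d→t, e→t, s→t}.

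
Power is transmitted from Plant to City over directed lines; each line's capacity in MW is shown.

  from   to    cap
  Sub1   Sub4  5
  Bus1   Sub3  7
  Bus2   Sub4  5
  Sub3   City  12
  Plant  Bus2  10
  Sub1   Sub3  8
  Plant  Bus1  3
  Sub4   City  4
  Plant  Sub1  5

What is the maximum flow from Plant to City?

Augment Plant→Sub1→Sub3→City: bottleneck 5, flow now 5.
Augment Plant→Bus1→Sub3→City: bottleneck 3, flow now 8.
Augment Plant→Bus2→Sub4→City: bottleneck 4, flow now 12.
No augmenting path remains; maximum flow = 12.
In the residual graph, reachable from Plant: {Plant, Bus2, Sub4}.
Min-cut edges: Plant→Sub1 (5), Plant→Bus1 (3), Sub4→City (4); capacity 5 + 3 + 4 = 12.
This cut is saturated, so no flow can exceed 12.

12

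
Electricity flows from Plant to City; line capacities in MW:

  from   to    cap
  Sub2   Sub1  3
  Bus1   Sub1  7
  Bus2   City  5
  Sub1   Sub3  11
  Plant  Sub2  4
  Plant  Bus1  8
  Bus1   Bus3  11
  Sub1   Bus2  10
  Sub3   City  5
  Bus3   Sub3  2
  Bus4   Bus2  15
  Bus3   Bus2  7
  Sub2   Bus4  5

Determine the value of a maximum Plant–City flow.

Augment Plant→Sub2→Bus4→Bus2→City: bottleneck 4, flow now 4.
Augment Plant→Bus1→Bus3→Bus2→City: bottleneck 1, flow now 5.
Augment Plant→Bus1→Bus3→Sub3→City: bottleneck 2, flow now 7.
Augment Plant→Bus1→Sub1→Sub3→City: bottleneck 3, flow now 10.
No augmenting path remains; maximum flow = 10.
In the residual graph, reachable from Plant: {Plant, Sub2, Bus1, Bus3, Bus4, Sub1, Bus2, Sub3}.
Min-cut edges: Bus2→City (5), Sub3→City (5); capacity 5 + 5 = 10.
This cut is saturated, so no flow can exceed 10.

10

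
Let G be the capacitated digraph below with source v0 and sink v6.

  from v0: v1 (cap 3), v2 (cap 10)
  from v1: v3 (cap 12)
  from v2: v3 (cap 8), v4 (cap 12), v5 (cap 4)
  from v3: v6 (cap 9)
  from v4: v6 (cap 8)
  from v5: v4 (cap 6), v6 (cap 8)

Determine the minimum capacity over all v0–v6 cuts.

Augment v0→v1→v3→v6: bottleneck 3, flow now 3.
Augment v0→v2→v3→v6: bottleneck 6, flow now 9.
Augment v0→v2→v4→v6: bottleneck 4, flow now 13.
No augmenting path remains; maximum flow = 13.
By max-flow min-cut, the minimum cut capacity equals the max flow.
In the residual graph, reachable from v0: {v0}.
Min-cut edges: v0→v1 (3), v0→v2 (10); capacity 3 + 10 = 13.

13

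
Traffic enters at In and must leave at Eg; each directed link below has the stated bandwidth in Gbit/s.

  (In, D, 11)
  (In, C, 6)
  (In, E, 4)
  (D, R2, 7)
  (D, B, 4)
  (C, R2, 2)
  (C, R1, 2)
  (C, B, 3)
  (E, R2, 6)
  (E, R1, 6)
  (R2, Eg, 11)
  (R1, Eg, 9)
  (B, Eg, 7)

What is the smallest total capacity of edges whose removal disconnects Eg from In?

Augment In→D→R2→Eg: bottleneck 7, flow now 7.
Augment In→D→B→Eg: bottleneck 4, flow now 11.
Augment In→C→R2→Eg: bottleneck 2, flow now 13.
Augment In→C→R1→Eg: bottleneck 2, flow now 15.
Augment In→C→B→Eg: bottleneck 2, flow now 17.
Augment In→E→R2→Eg: bottleneck 2, flow now 19.
Augment In→E→R1→Eg: bottleneck 2, flow now 21.
No augmenting path remains; maximum flow = 21.
By max-flow min-cut, the minimum cut capacity equals the max flow.
In the residual graph, reachable from In: {In}.
Min-cut edges: In→D (11), In→C (6), In→E (4); capacity 11 + 6 + 4 = 21.

21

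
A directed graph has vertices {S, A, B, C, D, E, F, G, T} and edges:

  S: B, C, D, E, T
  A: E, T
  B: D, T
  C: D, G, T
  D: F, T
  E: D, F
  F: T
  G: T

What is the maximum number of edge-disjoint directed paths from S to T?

Assign every edge capacity 1; by Menger, the answer equals the max flow.
Path S→T (+1); total 1.
Path S→B→T (+1); total 2.
Path S→C→T (+1); total 3.
Path S→D→T (+1); total 4.
Path S→E→F→T (+1); total 5.
No residual S→T path; max flow = 5.
Certifying cut of size 5: {S→B, S→C, S→D, S→E, S→T}.

5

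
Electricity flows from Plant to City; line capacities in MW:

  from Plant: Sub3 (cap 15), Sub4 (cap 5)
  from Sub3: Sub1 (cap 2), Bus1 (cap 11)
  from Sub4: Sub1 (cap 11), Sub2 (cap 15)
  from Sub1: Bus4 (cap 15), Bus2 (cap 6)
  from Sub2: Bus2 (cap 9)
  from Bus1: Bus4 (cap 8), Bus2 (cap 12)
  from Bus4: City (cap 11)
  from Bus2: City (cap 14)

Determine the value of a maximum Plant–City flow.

Augment Plant→Sub3→Sub1→Bus4→City: bottleneck 2, flow now 2.
Augment Plant→Sub3→Bus1→Bus4→City: bottleneck 8, flow now 10.
Augment Plant→Sub3→Bus1→Bus2→City: bottleneck 3, flow now 13.
Augment Plant→Sub4→Sub1→Bus4→City: bottleneck 1, flow now 14.
Augment Plant→Sub4→Sub1→Bus2→City: bottleneck 4, flow now 18.
No augmenting path remains; maximum flow = 18.
In the residual graph, reachable from Plant: {Plant, Sub3}.
Min-cut edges: Plant→Sub4 (5), Sub3→Sub1 (2), Sub3→Bus1 (11); capacity 5 + 2 + 11 = 18.
This cut is saturated, so no flow can exceed 18.

18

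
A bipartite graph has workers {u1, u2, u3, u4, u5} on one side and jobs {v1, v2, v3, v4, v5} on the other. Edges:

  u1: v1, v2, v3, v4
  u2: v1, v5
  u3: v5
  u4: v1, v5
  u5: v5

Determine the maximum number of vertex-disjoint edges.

Unit-capacity flow: source→left, listed edges, right→sink; max matching = max flow.
Augmenting path u1→v1 (+1); matched 1.
Augmenting path u2→v5 (+1); matched 2.
Augmenting path u4→v1→u1→v2 (+1); matched 3.
No augmenting path remains; maximum matching = 3.
König certificate: {u1, v1, v5} is a vertex cover of size 3 (every listed pair touches it), so no matching can be larger.

3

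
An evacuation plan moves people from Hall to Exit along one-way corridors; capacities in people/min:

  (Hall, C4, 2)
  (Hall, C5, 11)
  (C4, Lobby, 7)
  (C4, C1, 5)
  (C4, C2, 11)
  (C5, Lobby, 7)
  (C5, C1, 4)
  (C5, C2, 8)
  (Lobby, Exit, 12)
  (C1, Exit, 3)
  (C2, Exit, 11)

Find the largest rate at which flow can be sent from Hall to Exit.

Augment Hall→C4→Lobby→Exit: bottleneck 2, flow now 2.
Augment Hall→C5→Lobby→Exit: bottleneck 7, flow now 9.
Augment Hall→C5→C1→Exit: bottleneck 3, flow now 12.
Augment Hall→C5→C2→Exit: bottleneck 1, flow now 13.
No augmenting path remains; maximum flow = 13.
In the residual graph, reachable from Hall: {Hall}.
Min-cut edges: Hall→C4 (2), Hall→C5 (11); capacity 2 + 11 = 13.
This cut is saturated, so no flow can exceed 13.

13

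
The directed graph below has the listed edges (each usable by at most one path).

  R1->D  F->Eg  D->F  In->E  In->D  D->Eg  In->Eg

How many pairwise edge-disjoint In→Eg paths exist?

Assign every edge capacity 1; by Menger, the answer equals the max flow.
Path In→Eg (+1); total 1.
Path In→D→Eg (+1); total 2.
No residual In→Eg path; max flow = 2.
Certifying cut of size 2: {In→D, In→Eg}.

2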